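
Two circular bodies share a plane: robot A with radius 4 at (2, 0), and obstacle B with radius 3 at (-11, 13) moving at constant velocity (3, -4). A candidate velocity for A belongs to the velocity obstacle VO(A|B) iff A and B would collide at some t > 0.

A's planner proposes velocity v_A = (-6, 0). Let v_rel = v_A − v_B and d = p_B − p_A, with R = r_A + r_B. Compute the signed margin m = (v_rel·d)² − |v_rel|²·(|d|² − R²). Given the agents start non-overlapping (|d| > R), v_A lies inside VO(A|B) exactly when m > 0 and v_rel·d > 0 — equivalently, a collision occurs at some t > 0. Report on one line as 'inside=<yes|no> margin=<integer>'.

d = (-13, 13),  |d|² = 338;  R = 4+3 = 7,  c = 338−7² = 289
v_rel = (-9, 4),  |v_rel|² = 97;  v_rel·d = (-9)·(-13) + (4)·(13) = 169
97·t² − 338·t + 289 = 0  ⇒  m = 169² − 97·289 = 528
m = 528 > 0,  v_rel·d = 169 > 0  ⇒  inside

inside=yes margin=528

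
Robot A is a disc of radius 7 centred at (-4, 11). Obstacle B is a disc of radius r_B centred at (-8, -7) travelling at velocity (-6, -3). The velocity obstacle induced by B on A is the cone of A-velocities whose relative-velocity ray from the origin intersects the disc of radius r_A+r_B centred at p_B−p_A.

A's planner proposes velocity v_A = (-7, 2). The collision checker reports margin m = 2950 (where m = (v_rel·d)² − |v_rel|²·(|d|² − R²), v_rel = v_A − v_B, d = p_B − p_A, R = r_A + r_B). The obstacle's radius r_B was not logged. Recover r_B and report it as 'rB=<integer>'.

m = 2950
d = (-4, -18);  v_rel = (-1, 5),  |v_rel|² = 26
v_rel×d = (-1)·(-18) − (5)·(-4) = 38
since m = R²·26 − 38²:  R² = (1444 + 2950) / 26 = 169
R = √169 = 13  ⇒  r_B = 13 − 7 = 6

rB=6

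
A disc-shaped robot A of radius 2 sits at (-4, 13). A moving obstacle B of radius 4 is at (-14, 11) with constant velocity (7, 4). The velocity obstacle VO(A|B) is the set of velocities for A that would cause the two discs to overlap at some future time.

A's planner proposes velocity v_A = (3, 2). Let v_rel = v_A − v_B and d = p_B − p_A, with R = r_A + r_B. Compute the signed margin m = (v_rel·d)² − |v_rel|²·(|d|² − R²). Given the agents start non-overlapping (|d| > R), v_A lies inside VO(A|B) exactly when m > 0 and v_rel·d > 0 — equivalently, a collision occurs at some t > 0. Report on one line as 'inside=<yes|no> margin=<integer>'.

d = (-10, -2),  |d|² = 104;  R = 2+4 = 6,  c = 104−6² = 68
v_rel = (-4, -2),  |v_rel|² = 20;  v_rel·d = (-4)·(-10) + (-2)·(-2) = 44
20·t² − 88·t + 68 = 0  ⇒  m = 44² − 20·68 = 576
m = 576 > 0,  v_rel·d = 44 > 0  ⇒  inside

inside=yes margin=576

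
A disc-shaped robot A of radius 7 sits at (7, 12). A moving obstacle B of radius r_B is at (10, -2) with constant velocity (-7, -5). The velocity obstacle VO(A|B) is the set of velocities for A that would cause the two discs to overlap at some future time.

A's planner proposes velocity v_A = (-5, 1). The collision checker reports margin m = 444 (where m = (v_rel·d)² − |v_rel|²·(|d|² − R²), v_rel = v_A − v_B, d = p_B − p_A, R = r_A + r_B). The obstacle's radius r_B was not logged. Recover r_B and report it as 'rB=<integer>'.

m = 444
d = (3, -14);  v_rel = (2, 6),  |v_rel|² = 40
v_rel×d = (2)·(-14) − (6)·(3) = -46
since m = R²·40 − (-46)²:  R² = (2116 + 444) / 40 = 64
R = √64 = 8  ⇒  r_B = 8 − 7 = 1

rB=1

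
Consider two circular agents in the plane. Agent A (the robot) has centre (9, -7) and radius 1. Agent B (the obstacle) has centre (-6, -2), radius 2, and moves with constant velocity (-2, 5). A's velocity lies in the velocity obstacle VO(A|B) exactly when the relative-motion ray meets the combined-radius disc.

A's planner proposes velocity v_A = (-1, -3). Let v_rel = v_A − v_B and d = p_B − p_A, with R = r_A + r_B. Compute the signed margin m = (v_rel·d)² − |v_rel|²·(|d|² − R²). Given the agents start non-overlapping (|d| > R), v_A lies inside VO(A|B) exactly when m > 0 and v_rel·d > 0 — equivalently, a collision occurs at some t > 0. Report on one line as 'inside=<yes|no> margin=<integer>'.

d = (-15, 5),  |d|² = 250;  R = 1+2 = 3,  c = 250−3² = 241
v_rel = (1, -8),  |v_rel|² = 65;  v_rel·d = (1)·(-15) + (-8)·(5) = -55
65·t² + 110·t + 241 = 0  ⇒  m = (-55)² − 65·241 = -12640
m = -12640 < 0,  v_rel·d = -55 < 0  ⇒  outside

inside=no margin=-12640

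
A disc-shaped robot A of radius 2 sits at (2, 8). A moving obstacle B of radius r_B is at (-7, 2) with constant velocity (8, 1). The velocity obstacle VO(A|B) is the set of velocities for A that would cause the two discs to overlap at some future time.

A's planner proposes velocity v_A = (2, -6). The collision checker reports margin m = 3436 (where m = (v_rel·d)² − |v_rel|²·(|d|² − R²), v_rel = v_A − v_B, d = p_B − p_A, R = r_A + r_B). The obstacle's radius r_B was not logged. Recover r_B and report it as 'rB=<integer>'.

m = 3436
d = (-9, -6);  v_rel = (-6, -7),  |v_rel|² = 85
v_rel×d = (-6)·(-6) − (-7)·(-9) = -27
since m = R²·85 − (-27)²:  R² = (729 + 3436) / 85 = 49
R = √49 = 7  ⇒  r_B = 7 − 2 = 5

rB=5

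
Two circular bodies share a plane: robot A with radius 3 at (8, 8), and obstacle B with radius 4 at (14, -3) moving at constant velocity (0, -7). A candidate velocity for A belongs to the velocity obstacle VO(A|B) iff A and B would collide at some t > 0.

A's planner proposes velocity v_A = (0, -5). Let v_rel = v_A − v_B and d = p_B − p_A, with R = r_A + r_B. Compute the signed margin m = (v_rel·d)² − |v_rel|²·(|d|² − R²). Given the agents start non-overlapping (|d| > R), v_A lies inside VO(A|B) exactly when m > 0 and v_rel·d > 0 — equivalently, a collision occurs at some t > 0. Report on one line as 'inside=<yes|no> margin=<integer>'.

d = (6, -11),  |d|² = 157;  R = 3+4 = 7,  c = 157−7² = 108
v_rel = (0, 2),  |v_rel|² = 4;  v_rel·d = (0)·(6) + (2)·(-11) = -22
4·t² + 44·t + 108 = 0  ⇒  m = (-22)² − 4·108 = 52
m = 52 > 0,  v_rel·d = -22 < 0  ⇒  outside

inside=no margin=52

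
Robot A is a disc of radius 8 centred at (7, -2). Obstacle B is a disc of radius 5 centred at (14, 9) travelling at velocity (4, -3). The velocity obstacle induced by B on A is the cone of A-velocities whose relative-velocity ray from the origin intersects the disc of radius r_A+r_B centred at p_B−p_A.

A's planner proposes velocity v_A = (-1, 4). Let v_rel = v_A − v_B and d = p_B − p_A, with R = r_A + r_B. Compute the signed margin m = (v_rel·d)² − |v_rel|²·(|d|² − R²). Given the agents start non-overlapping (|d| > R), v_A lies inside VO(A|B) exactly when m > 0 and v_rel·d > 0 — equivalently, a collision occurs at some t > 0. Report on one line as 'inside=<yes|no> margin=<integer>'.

d = (7, 11),  |d|² = 170;  R = 8+5 = 13,  c = 170−13² = 1
v_rel = (-5, 7),  |v_rel|² = 74;  v_rel·d = (-5)·(7) + (7)·(11) = 42
74·t² − 84·t + 1 = 0  ⇒  m = 42² − 74·1 = 1690
m = 1690 > 0,  v_rel·d = 42 > 0  ⇒  inside

inside=yes margin=1690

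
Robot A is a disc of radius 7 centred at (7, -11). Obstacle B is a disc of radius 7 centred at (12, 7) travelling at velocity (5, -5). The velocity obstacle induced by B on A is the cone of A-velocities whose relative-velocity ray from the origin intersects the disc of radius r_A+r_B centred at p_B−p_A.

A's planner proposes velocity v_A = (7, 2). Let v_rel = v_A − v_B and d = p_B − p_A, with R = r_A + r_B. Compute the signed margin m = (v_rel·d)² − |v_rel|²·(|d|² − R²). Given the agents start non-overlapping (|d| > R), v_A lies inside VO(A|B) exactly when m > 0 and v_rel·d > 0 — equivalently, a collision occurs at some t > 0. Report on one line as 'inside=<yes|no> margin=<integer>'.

d = (5, 18),  |d|² = 349;  R = 7+7 = 14,  c = 349−14² = 153
v_rel = (2, 7),  |v_rel|² = 53;  v_rel·d = (2)·(5) + (7)·(18) = 136
53·t² − 272·t + 153 = 0  ⇒  m = 136² − 53·153 = 10387
m = 10387 > 0,  v_rel·d = 136 > 0  ⇒  inside

inside=yes margin=10387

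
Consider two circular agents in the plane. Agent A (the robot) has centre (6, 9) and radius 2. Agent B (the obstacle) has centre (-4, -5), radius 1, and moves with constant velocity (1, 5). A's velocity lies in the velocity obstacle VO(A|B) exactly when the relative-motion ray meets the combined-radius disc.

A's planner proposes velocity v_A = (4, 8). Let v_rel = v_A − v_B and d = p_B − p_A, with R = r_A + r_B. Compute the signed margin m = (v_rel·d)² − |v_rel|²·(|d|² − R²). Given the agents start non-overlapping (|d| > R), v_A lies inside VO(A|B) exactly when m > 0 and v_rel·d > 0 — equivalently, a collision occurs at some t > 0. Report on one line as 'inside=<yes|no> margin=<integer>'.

d = (-10, -14),  |d|² = 296;  R = 2+1 = 3,  c = 296−3² = 287
v_rel = (3, 3),  |v_rel|² = 18;  v_rel·d = (3)·(-10) + (3)·(-14) = -72
18·t² + 144·t + 287 = 0  ⇒  m = (-72)² − 18·287 = 18
m = 18 > 0,  v_rel·d = -72 < 0  ⇒  outside

inside=no margin=18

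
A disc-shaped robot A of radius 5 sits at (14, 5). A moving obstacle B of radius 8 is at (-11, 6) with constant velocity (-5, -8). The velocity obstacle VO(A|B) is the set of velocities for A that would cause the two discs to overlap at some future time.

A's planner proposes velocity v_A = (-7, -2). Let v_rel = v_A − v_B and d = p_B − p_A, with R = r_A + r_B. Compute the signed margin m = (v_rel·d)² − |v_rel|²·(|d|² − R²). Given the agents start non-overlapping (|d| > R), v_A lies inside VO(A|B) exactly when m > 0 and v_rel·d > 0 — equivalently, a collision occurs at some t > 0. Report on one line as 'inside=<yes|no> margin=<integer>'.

d = (-25, 1),  |d|² = 626;  R = 5+8 = 13,  c = 626−13² = 457
v_rel = (-2, 6),  |v_rel|² = 40;  v_rel·d = (-2)·(-25) + (6)·(1) = 56
40·t² − 112·t + 457 = 0  ⇒  m = 56² − 40·457 = -15144
m = -15144 < 0,  v_rel·d = 56 > 0  ⇒  outside

inside=no margin=-15144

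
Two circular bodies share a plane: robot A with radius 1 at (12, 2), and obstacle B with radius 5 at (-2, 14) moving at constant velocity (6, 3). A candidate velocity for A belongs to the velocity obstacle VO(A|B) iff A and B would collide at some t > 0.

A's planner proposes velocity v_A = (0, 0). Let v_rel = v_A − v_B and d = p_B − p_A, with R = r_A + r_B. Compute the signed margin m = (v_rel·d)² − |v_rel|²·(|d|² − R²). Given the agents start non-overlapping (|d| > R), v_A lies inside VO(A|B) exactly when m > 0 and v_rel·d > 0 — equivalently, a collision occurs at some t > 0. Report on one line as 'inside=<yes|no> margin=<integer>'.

d = (-14, 12),  |d|² = 340;  R = 1+5 = 6,  c = 340−6² = 304
v_rel = (-6, -3),  |v_rel|² = 45;  v_rel·d = (-6)·(-14) + (-3)·(12) = 48
45·t² − 96·t + 304 = 0  ⇒  m = 48² − 45·304 = -11376
m = -11376 < 0,  v_rel·d = 48 > 0  ⇒  outside

inside=no margin=-11376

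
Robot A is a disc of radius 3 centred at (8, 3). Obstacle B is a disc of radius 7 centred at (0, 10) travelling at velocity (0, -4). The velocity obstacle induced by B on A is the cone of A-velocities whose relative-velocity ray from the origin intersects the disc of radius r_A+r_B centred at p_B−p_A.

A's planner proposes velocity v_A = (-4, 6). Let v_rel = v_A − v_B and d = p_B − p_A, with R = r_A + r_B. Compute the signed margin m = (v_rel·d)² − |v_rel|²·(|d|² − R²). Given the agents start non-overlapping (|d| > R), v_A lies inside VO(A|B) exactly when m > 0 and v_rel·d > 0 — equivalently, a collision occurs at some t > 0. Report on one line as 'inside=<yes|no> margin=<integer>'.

d = (-8, 7),  |d|² = 113;  R = 3+7 = 10,  c = 113−10² = 13
v_rel = (-4, 10),  |v_rel|² = 116;  v_rel·d = (-4)·(-8) + (10)·(7) = 102
116·t² − 204·t + 13 = 0  ⇒  m = 102² − 116·13 = 8896
m = 8896 > 0,  v_rel·d = 102 > 0  ⇒  inside

inside=yes margin=8896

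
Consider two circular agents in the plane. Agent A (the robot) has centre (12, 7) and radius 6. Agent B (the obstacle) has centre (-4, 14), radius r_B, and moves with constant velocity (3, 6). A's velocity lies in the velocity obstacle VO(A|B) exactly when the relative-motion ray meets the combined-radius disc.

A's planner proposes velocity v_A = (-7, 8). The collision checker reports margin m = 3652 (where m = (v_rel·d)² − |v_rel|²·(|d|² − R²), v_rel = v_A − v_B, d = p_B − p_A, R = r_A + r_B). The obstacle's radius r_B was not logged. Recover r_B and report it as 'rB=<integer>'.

m = 3652
d = (-16, 7);  v_rel = (-10, 2),  |v_rel|² = 104
v_rel×d = (-10)·(7) − (2)·(-16) = -38
since m = R²·104 − (-38)²:  R² = (1444 + 3652) / 104 = 49
R = √49 = 7  ⇒  r_B = 7 − 6 = 1

rB=1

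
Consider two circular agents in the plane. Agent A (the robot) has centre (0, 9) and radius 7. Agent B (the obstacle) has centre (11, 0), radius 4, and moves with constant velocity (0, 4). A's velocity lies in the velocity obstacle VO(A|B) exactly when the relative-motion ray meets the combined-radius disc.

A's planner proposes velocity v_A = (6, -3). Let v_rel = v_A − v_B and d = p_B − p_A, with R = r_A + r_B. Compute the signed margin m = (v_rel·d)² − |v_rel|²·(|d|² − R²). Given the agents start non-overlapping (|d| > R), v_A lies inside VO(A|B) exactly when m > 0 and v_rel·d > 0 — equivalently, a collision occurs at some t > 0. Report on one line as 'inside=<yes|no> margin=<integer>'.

d = (11, -9),  |d|² = 202;  R = 7+4 = 11,  c = 202−11² = 81
v_rel = (6, -7),  |v_rel|² = 85;  v_rel·d = (6)·(11) + (-7)·(-9) = 129
85·t² − 258·t + 81 = 0  ⇒  m = 129² − 85·81 = 9756
m = 9756 > 0,  v_rel·d = 129 > 0  ⇒  inside

inside=yes margin=9756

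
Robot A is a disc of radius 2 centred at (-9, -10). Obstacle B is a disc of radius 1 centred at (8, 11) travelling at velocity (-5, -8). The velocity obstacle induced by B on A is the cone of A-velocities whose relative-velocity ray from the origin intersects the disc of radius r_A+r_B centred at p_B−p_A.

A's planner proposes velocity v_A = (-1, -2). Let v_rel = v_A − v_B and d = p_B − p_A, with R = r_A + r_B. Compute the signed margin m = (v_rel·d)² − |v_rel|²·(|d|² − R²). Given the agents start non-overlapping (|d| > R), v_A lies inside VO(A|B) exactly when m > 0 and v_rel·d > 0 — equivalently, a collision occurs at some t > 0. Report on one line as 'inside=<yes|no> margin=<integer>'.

d = (17, 21),  |d|² = 730;  R = 2+1 = 3,  c = 730−3² = 721
v_rel = (4, 6),  |v_rel|² = 52;  v_rel·d = (4)·(17) + (6)·(21) = 194
52·t² − 388·t + 721 = 0  ⇒  m = 194² − 52·721 = 144
m = 144 > 0,  v_rel·d = 194 > 0  ⇒  inside

inside=yes margin=144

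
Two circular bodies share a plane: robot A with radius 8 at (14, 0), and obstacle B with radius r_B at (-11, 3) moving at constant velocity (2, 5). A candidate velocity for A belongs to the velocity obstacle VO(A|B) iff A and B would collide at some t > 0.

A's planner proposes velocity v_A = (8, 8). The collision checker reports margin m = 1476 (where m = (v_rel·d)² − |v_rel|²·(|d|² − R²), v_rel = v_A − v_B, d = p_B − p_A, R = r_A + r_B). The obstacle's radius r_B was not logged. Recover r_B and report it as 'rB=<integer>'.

m = 1476
d = (-25, 3);  v_rel = (6, 3),  |v_rel|² = 45
v_rel×d = (6)·(3) − (3)·(-25) = 93
since m = R²·45 − 93²:  R² = (8649 + 1476) / 45 = 225
R = √225 = 15  ⇒  r_B = 15 − 8 = 7

rB=7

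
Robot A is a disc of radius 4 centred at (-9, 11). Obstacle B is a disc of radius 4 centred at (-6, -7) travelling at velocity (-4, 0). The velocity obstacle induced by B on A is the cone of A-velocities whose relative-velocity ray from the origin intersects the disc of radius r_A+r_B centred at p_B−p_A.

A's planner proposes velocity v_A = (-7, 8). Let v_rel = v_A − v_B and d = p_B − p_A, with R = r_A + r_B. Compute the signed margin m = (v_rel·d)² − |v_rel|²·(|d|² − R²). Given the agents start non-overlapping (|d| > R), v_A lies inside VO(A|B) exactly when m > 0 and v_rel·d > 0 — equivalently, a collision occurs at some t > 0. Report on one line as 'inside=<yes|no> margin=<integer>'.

d = (3, -18),  |d|² = 333;  R = 4+4 = 8,  c = 333−8² = 269
v_rel = (-3, 8),  |v_rel|² = 73;  v_rel·d = (-3)·(3) + (8)·(-18) = -153
73·t² + 306·t + 269 = 0  ⇒  m = (-153)² − 73·269 = 3772
m = 3772 > 0,  v_rel·d = -153 < 0  ⇒  outside

inside=no margin=3772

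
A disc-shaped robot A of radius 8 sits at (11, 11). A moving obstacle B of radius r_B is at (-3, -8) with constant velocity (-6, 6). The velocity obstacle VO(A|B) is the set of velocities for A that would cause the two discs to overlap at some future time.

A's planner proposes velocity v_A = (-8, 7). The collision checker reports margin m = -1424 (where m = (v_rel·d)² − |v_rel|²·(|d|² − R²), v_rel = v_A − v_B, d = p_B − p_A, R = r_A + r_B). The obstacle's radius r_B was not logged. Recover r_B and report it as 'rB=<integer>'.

m = -1424
d = (-14, -19);  v_rel = (-2, 1),  |v_rel|² = 5
v_rel×d = (-2)·(-19) − (1)·(-14) = 52
since m = R²·5 − 52²:  R² = (2704 + -1424) / 5 = 256
R = √256 = 16  ⇒  r_B = 16 − 8 = 8

rB=8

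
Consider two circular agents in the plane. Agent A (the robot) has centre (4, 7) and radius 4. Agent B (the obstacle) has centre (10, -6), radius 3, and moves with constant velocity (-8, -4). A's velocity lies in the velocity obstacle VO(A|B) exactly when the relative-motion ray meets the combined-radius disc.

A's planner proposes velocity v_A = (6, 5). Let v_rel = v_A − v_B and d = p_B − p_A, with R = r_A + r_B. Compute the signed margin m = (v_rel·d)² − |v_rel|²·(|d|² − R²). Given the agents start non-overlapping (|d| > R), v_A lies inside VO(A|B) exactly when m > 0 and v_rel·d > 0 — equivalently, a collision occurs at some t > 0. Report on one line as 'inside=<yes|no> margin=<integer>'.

d = (6, -13),  |d|² = 205;  R = 4+3 = 7,  c = 205−7² = 156
v_rel = (14, 9),  |v_rel|² = 277;  v_rel·d = (14)·(6) + (9)·(-13) = -33
277·t² + 66·t + 156 = 0  ⇒  m = (-33)² − 277·156 = -42123
m = -42123 < 0,  v_rel·d = -33 < 0  ⇒  outside

inside=no margin=-42123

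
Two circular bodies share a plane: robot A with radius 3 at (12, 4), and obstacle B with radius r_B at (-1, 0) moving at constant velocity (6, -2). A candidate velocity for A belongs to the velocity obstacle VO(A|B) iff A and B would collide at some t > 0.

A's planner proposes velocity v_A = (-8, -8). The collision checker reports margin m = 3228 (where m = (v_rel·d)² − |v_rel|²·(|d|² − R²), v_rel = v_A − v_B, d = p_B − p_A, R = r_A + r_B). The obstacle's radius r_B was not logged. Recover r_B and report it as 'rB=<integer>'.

m = 3228
d = (-13, -4);  v_rel = (-14, -6),  |v_rel|² = 232
v_rel×d = (-14)·(-4) − (-6)·(-13) = -22
since m = R²·232 − (-22)²:  R² = (484 + 3228) / 232 = 16
R = √16 = 4  ⇒  r_B = 4 − 3 = 1

rB=1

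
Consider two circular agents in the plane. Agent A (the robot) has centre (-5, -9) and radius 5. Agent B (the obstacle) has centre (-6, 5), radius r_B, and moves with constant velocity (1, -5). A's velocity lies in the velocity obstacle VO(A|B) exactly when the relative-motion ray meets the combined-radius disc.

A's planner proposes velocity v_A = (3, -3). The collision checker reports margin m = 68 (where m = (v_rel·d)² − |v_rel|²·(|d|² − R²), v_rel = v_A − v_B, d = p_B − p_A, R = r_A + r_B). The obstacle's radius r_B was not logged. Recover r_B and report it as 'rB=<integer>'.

m = 68
d = (-1, 14);  v_rel = (2, 2),  |v_rel|² = 8
v_rel×d = (2)·(14) − (2)·(-1) = 30
since m = R²·8 − 30²:  R² = (900 + 68) / 8 = 121
R = √121 = 11  ⇒  r_B = 11 − 5 = 6

rB=6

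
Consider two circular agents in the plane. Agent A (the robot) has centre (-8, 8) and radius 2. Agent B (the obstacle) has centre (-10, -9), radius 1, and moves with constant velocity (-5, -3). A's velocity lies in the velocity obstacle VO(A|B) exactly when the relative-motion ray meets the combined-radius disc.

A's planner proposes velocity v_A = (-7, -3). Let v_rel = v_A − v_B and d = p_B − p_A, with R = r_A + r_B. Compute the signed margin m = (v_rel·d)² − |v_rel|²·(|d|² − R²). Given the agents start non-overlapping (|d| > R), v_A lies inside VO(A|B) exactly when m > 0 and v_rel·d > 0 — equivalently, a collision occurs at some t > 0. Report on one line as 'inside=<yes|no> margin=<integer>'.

d = (-2, -17),  |d|² = 293;  R = 2+1 = 3,  c = 293−3² = 284
v_rel = (-2, 0),  |v_rel|² = 4;  v_rel·d = (-2)·(-2) + (0)·(-17) = 4
4·t² − 8·t + 284 = 0  ⇒  m = 4² − 4·284 = -1120
m = -1120 < 0,  v_rel·d = 4 > 0  ⇒  outside

inside=no margin=-1120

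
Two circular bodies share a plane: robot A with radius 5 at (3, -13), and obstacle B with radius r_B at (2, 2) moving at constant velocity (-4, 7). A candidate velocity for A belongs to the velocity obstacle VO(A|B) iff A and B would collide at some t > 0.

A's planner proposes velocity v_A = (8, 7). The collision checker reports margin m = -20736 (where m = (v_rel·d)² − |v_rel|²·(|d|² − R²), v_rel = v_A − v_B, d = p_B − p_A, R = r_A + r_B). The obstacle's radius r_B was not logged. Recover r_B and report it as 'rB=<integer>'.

m = -20736
d = (-1, 15);  v_rel = (12, 0),  |v_rel|² = 144
v_rel×d = (12)·(15) − (0)·(-1) = 180
since m = R²·144 − 180²:  R² = (32400 + -20736) / 144 = 81
R = √81 = 9  ⇒  r_B = 9 − 5 = 4

rB=4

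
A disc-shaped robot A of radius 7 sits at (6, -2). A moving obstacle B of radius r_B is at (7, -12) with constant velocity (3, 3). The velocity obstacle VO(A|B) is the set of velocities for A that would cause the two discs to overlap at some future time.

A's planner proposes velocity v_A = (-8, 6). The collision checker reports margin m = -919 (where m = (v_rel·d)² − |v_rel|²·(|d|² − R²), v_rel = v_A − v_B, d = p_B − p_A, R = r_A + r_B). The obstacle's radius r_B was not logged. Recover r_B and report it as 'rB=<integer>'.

m = -919
d = (1, -10);  v_rel = (-11, 3),  |v_rel|² = 130
v_rel×d = (-11)·(-10) − (3)·(1) = 107
since m = R²·130 − 107²:  R² = (11449 + -919) / 130 = 81
R = √81 = 9  ⇒  r_B = 9 − 7 = 2

rB=2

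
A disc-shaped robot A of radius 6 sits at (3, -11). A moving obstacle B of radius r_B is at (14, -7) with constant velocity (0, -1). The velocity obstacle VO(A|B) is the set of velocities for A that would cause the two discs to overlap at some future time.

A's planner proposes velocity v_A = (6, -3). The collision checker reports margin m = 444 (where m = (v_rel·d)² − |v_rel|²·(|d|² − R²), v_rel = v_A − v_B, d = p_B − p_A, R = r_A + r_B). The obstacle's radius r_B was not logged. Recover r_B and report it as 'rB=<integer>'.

m = 444
d = (11, 4);  v_rel = (6, -2),  |v_rel|² = 40
v_rel×d = (6)·(4) − (-2)·(11) = 46
since m = R²·40 − 46²:  R² = (2116 + 444) / 40 = 64
R = √64 = 8  ⇒  r_B = 8 − 6 = 2

rB=2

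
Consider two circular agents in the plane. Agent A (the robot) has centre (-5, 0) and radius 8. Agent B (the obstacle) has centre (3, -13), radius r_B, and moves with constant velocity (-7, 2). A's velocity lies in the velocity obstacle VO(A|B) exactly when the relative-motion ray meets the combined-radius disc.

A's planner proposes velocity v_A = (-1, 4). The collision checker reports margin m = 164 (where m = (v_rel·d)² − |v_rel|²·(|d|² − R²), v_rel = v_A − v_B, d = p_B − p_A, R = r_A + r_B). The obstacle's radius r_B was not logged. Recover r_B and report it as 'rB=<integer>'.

m = 164
d = (8, -13);  v_rel = (6, 2),  |v_rel|² = 40
v_rel×d = (6)·(-13) − (2)·(8) = -94
since m = R²·40 − (-94)²:  R² = (8836 + 164) / 40 = 225
R = √225 = 15  ⇒  r_B = 15 − 8 = 7

rB=7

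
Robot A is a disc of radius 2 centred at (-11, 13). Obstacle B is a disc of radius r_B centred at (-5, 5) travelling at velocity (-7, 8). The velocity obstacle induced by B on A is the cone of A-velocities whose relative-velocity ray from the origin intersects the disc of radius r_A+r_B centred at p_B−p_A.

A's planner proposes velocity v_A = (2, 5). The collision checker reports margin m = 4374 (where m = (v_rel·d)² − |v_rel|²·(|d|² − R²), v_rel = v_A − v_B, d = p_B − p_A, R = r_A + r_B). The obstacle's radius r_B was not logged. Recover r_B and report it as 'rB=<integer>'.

m = 4374
d = (6, -8);  v_rel = (9, -3),  |v_rel|² = 90
v_rel×d = (9)·(-8) − (-3)·(6) = -54
since m = R²·90 − (-54)²:  R² = (2916 + 4374) / 90 = 81
R = √81 = 9  ⇒  r_B = 9 − 2 = 7

rB=7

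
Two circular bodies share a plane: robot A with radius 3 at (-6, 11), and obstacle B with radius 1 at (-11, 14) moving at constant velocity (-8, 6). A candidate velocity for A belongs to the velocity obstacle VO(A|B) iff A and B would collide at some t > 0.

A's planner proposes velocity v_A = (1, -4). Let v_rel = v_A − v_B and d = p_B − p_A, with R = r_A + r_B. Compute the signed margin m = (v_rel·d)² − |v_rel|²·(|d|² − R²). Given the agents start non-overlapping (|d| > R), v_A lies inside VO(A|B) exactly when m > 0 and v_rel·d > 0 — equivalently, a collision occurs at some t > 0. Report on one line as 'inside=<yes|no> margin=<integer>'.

d = (-5, 3),  |d|² = 34;  R = 3+1 = 4,  c = 34−4² = 18
v_rel = (9, -10),  |v_rel|² = 181;  v_rel·d = (9)·(-5) + (-10)·(3) = -75
181·t² + 150·t + 18 = 0  ⇒  m = (-75)² − 181·18 = 2367
m = 2367 > 0,  v_rel·d = -75 < 0  ⇒  outside

inside=no margin=2367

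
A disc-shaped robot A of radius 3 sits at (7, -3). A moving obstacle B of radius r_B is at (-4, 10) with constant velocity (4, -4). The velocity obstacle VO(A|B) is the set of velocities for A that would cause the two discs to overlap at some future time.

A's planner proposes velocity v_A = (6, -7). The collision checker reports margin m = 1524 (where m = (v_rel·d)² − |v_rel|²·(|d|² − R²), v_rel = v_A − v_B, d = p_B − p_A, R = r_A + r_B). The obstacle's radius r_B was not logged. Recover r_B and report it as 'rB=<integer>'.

m = 1524
d = (-11, 13);  v_rel = (2, -3),  |v_rel|² = 13
v_rel×d = (2)·(13) − (-3)·(-11) = -7
since m = R²·13 − (-7)²:  R² = (49 + 1524) / 13 = 121
R = √121 = 11  ⇒  r_B = 11 − 3 = 8

rB=8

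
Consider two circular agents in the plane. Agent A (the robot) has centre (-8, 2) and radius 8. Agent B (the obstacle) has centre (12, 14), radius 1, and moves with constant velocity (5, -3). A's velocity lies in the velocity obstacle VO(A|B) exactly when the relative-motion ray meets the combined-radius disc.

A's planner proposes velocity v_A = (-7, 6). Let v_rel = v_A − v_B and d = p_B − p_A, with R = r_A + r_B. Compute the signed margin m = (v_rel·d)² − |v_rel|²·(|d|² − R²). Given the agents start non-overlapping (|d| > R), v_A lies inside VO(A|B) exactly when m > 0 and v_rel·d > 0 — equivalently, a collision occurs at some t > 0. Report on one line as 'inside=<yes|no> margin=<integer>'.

d = (20, 12),  |d|² = 544;  R = 8+1 = 9,  c = 544−9² = 463
v_rel = (-12, 9),  |v_rel|² = 225;  v_rel·d = (-12)·(20) + (9)·(12) = -132
225·t² + 264·t + 463 = 0  ⇒  m = (-132)² − 225·463 = -86751
m = -86751 < 0,  v_rel·d = -132 < 0  ⇒  outside

inside=no margin=-86751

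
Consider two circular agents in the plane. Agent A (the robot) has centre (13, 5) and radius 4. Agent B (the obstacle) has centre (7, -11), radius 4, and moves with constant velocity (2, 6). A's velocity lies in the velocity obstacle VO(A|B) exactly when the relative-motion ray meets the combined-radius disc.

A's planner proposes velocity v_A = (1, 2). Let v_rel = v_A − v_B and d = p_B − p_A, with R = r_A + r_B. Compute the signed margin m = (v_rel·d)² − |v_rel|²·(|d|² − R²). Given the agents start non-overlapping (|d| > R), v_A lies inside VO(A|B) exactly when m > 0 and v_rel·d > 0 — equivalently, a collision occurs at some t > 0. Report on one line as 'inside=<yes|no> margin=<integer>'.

d = (-6, -16),  |d|² = 292;  R = 4+4 = 8,  c = 292−8² = 228
v_rel = (-1, -4),  |v_rel|² = 17;  v_rel·d = (-1)·(-6) + (-4)·(-16) = 70
17·t² − 140·t + 228 = 0  ⇒  m = 70² − 17·228 = 1024
m = 1024 > 0,  v_rel·d = 70 > 0  ⇒  inside

inside=yes margin=1024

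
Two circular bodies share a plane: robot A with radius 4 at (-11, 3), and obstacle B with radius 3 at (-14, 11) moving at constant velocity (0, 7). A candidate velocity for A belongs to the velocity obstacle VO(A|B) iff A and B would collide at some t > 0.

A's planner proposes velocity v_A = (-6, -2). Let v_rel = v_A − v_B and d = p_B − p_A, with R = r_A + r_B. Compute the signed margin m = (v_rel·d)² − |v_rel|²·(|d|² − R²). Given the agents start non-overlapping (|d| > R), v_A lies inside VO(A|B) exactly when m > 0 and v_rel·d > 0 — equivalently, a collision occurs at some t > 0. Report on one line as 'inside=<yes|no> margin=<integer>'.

d = (-3, 8),  |d|² = 73;  R = 4+3 = 7,  c = 73−7² = 24
v_rel = (-6, -9),  |v_rel|² = 117;  v_rel·d = (-6)·(-3) + (-9)·(8) = -54
117·t² + 108·t + 24 = 0  ⇒  m = (-54)² − 117·24 = 108
m = 108 > 0,  v_rel·d = -54 < 0  ⇒  outside

inside=no margin=108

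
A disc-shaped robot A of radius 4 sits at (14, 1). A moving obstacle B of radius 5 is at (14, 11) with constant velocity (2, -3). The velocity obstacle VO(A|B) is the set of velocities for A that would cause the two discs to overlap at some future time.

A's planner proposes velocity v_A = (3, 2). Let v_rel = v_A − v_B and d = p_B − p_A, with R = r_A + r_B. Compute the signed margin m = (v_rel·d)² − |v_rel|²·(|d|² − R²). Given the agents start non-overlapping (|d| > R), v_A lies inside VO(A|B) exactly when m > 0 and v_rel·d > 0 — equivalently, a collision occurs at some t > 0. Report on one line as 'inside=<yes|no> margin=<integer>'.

d = (0, 10),  |d|² = 100;  R = 4+5 = 9,  c = 100−9² = 19
v_rel = (1, 5),  |v_rel|² = 26;  v_rel·d = (1)·(0) + (5)·(10) = 50
26·t² − 100·t + 19 = 0  ⇒  m = 50² − 26·19 = 2006
m = 2006 > 0,  v_rel·d = 50 > 0  ⇒  inside

inside=yes margin=2006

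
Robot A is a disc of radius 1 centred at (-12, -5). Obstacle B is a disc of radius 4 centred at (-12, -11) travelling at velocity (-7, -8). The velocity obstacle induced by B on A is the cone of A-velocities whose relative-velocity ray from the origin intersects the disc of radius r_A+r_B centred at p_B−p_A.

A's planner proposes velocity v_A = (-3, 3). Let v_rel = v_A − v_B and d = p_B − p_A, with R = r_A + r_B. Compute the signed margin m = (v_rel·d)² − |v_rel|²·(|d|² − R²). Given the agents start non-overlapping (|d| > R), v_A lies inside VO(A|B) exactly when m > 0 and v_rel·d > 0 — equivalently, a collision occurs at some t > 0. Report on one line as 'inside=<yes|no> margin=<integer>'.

d = (0, -6),  |d|² = 36;  R = 1+4 = 5,  c = 36−5² = 11
v_rel = (4, 11),  |v_rel|² = 137;  v_rel·d = (4)·(0) + (11)·(-6) = -66
137·t² + 132·t + 11 = 0  ⇒  m = (-66)² − 137·11 = 2849
m = 2849 > 0,  v_rel·d = -66 < 0  ⇒  outside

inside=no margin=2849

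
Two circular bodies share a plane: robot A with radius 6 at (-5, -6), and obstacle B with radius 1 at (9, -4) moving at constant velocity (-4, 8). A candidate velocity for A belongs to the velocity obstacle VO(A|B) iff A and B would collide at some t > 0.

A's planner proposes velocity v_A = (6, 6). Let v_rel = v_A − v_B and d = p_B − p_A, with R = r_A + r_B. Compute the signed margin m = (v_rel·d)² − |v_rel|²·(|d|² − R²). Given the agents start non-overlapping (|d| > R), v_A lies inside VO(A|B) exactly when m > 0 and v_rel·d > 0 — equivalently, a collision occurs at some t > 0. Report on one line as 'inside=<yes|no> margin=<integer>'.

d = (14, 2),  |d|² = 200;  R = 6+1 = 7,  c = 200−7² = 151
v_rel = (10, -2),  |v_rel|² = 104;  v_rel·d = (10)·(14) + (-2)·(2) = 136
104·t² − 272·t + 151 = 0  ⇒  m = 136² − 104·151 = 2792
m = 2792 > 0,  v_rel·d = 136 > 0  ⇒  inside

inside=yes margin=2792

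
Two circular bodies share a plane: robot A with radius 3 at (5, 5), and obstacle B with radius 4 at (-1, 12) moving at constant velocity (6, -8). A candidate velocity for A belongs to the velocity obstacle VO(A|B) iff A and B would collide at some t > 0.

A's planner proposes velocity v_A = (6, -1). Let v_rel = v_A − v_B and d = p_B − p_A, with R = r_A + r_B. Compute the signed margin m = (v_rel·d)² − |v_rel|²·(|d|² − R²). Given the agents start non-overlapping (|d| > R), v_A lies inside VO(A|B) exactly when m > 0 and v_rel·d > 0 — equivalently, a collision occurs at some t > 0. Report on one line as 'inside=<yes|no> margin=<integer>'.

d = (-6, 7),  |d|² = 85;  R = 3+4 = 7,  c = 85−7² = 36
v_rel = (0, 7),  |v_rel|² = 49;  v_rel·d = (0)·(-6) + (7)·(7) = 49
49·t² − 98·t + 36 = 0  ⇒  m = 49² − 49·36 = 637
m = 637 > 0,  v_rel·d = 49 > 0  ⇒  inside

inside=yes margin=637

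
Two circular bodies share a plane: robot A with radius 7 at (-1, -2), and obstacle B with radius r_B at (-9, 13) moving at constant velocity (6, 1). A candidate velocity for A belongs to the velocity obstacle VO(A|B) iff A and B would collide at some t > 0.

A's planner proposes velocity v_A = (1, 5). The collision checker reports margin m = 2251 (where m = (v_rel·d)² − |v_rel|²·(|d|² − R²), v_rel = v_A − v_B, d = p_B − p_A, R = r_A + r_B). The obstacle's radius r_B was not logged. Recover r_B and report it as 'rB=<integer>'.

m = 2251
d = (-8, 15);  v_rel = (-5, 4),  |v_rel|² = 41
v_rel×d = (-5)·(15) − (4)·(-8) = -43
since m = R²·41 − (-43)²:  R² = (1849 + 2251) / 41 = 100
R = √100 = 10  ⇒  r_B = 10 − 7 = 3

rB=3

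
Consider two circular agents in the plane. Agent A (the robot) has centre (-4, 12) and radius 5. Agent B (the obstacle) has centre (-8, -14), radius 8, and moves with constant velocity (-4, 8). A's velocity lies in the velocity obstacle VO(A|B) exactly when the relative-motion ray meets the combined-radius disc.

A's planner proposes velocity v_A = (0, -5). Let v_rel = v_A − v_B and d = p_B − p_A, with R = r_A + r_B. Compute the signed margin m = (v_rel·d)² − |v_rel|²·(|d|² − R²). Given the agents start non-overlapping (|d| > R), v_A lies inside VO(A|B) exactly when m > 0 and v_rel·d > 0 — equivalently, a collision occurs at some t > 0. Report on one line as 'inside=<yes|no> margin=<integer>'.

d = (-4, -26),  |d|² = 692;  R = 5+8 = 13,  c = 692−13² = 523
v_rel = (4, -13),  |v_rel|² = 185;  v_rel·d = (4)·(-4) + (-13)·(-26) = 322
185·t² − 644·t + 523 = 0  ⇒  m = 322² − 185·523 = 6929
m = 6929 > 0,  v_rel·d = 322 > 0  ⇒  inside

inside=yes margin=6929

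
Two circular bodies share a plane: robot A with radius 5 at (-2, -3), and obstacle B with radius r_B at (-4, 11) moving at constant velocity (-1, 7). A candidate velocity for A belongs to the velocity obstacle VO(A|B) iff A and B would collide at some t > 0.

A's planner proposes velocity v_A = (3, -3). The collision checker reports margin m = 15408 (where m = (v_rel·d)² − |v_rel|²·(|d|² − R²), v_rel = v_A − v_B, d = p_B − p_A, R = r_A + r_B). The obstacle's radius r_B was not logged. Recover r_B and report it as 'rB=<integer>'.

m = 15408
d = (-2, 14);  v_rel = (4, -10),  |v_rel|² = 116
v_rel×d = (4)·(14) − (-10)·(-2) = 36
since m = R²·116 − 36²:  R² = (1296 + 15408) / 116 = 144
R = √144 = 12  ⇒  r_B = 12 − 5 = 7

rB=7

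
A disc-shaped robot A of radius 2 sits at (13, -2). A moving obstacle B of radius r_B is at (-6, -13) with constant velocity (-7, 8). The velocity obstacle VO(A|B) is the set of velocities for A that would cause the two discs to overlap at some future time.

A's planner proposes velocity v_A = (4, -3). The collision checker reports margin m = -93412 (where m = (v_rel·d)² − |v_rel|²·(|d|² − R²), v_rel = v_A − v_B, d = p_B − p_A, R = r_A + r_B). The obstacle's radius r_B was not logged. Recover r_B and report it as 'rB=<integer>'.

m = -93412
d = (-19, -11);  v_rel = (11, -11),  |v_rel|² = 242
v_rel×d = (11)·(-11) − (-11)·(-19) = -330
since m = R²·242 − (-330)²:  R² = (108900 + -93412) / 242 = 64
R = √64 = 8  ⇒  r_B = 8 − 2 = 6

rB=6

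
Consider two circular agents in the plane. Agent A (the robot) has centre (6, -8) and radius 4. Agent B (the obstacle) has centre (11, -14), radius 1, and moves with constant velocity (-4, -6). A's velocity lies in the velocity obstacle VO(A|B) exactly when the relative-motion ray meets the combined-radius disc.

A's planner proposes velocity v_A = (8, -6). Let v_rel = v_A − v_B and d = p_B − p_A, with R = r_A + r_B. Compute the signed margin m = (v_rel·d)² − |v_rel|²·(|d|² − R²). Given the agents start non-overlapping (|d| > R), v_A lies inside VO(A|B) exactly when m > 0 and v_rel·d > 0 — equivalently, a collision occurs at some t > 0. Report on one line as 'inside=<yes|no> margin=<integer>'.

d = (5, -6),  |d|² = 61;  R = 4+1 = 5,  c = 61−5² = 36
v_rel = (12, 0),  |v_rel|² = 144;  v_rel·d = (12)·(5) + (0)·(-6) = 60
144·t² − 120·t + 36 = 0  ⇒  m = 60² − 144·36 = -1584
m = -1584 < 0,  v_rel·d = 60 > 0  ⇒  outside

inside=no margin=-1584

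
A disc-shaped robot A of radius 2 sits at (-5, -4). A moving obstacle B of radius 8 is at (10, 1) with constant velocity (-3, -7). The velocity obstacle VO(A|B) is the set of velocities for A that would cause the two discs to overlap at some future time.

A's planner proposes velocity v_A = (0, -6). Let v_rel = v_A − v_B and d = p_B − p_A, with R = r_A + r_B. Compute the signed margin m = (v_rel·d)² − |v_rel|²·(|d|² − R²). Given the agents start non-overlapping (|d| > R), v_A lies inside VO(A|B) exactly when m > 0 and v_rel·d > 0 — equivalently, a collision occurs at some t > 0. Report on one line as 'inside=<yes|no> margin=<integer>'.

d = (15, 5),  |d|² = 250;  R = 2+8 = 10,  c = 250−10² = 150
v_rel = (3, 1),  |v_rel|² = 10;  v_rel·d = (3)·(15) + (1)·(5) = 50
10·t² − 100·t + 150 = 0  ⇒  m = 50² − 10·150 = 1000
m = 1000 > 0,  v_rel·d = 50 > 0  ⇒  inside

inside=yes margin=1000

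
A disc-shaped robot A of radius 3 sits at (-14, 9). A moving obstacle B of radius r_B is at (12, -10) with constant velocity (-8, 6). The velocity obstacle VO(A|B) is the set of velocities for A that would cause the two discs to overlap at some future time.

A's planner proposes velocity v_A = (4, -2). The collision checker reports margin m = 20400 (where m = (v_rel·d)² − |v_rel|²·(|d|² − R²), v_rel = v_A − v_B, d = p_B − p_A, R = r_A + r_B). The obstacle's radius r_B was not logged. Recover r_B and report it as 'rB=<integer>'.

m = 20400
d = (26, -19);  v_rel = (12, -8),  |v_rel|² = 208
v_rel×d = (12)·(-19) − (-8)·(26) = -20
since m = R²·208 − (-20)²:  R² = (400 + 20400) / 208 = 100
R = √100 = 10  ⇒  r_B = 10 − 3 = 7

rB=7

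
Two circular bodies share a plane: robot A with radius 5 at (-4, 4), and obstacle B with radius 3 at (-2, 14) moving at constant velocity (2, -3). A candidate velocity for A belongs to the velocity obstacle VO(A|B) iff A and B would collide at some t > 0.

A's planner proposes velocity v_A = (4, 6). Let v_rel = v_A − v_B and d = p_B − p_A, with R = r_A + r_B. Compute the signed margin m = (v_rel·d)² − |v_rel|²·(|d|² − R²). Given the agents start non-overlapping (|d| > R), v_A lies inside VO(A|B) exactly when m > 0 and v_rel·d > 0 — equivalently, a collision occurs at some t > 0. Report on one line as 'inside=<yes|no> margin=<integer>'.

d = (2, 10),  |d|² = 104;  R = 5+3 = 8,  c = 104−8² = 40
v_rel = (2, 9),  |v_rel|² = 85;  v_rel·d = (2)·(2) + (9)·(10) = 94
85·t² − 188·t + 40 = 0  ⇒  m = 94² − 85·40 = 5436
m = 5436 > 0,  v_rel·d = 94 > 0  ⇒  inside

inside=yes margin=5436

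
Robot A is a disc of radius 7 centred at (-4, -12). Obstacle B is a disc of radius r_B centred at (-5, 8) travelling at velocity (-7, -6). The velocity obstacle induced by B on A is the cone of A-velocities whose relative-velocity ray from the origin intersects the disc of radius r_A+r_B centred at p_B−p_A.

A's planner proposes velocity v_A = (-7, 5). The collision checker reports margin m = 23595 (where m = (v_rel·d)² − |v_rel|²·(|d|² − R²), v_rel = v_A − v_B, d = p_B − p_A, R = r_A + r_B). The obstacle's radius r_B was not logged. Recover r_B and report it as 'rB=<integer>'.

m = 23595
d = (-1, 20);  v_rel = (0, 11),  |v_rel|² = 121
v_rel×d = (0)·(20) − (11)·(-1) = 11
since m = R²·121 − 11²:  R² = (121 + 23595) / 121 = 196
R = √196 = 14  ⇒  r_B = 14 − 7 = 7

rB=7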